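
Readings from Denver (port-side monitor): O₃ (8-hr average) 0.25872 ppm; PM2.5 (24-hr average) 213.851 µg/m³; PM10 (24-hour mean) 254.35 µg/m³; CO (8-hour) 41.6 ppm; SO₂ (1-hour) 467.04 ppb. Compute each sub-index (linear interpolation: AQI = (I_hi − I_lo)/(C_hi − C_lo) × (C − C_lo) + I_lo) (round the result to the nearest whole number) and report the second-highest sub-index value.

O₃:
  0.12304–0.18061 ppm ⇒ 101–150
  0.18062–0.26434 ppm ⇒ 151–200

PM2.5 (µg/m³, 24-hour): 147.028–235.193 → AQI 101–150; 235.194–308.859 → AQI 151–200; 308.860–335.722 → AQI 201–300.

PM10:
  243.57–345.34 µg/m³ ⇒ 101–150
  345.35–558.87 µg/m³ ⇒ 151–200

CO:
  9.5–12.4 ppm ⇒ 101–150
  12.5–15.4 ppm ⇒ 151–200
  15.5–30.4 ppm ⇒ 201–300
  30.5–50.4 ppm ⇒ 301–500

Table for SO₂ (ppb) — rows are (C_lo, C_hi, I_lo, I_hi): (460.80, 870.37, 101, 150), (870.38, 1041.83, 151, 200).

197

O₃ 0.25872: bracket 0.18062–0.26434 → index 151–200; slope 49/0.08372, offset 0.07810.
AQI = 151 + 49/0.08372·0.07810 ≈ 196.71 ⇒ 197.
PM2.5: 213.851 lies in 147.028–235.193, so I_lo=101, I_hi=150, C_lo=147.028, C_hi=235.193.
(150−101)/(235.193−147.028) × (213.851−147.028) + 101 = 49/88.165 × 66.823 + 101 ≈ 138.14 → 138.
PM10 254.35: bracket 243.57–345.34 → index 101–150; slope 49/101.77, offset 10.78.
AQI = 101 + 49/101.77·10.78 ≈ 106.19 ⇒ 106.
CO: 41.6 lies in 30.5–50.4, so I_lo=301, I_hi=500, C_lo=30.5, C_hi=50.4.
(500−301)/(50.4−30.5) × (41.6−30.5) + 301 = 199/19.9 × 11.1 + 301 ≈ 412.00 → 412.
SO₂: row 460.80–870.37 (AQI 101–150). (150−101)·(467.04−460.80)/(870.37−460.80) + 101 = 49·6.24/409.57 + 101 ≈ 101.75 → 102.
Sub-indices: O₃→197, PM2.5→138, PM10→106, CO→412, SO₂→102. Ranked high→low: 412, 197, 138, 106, 102. Second-highest sub-index = 197.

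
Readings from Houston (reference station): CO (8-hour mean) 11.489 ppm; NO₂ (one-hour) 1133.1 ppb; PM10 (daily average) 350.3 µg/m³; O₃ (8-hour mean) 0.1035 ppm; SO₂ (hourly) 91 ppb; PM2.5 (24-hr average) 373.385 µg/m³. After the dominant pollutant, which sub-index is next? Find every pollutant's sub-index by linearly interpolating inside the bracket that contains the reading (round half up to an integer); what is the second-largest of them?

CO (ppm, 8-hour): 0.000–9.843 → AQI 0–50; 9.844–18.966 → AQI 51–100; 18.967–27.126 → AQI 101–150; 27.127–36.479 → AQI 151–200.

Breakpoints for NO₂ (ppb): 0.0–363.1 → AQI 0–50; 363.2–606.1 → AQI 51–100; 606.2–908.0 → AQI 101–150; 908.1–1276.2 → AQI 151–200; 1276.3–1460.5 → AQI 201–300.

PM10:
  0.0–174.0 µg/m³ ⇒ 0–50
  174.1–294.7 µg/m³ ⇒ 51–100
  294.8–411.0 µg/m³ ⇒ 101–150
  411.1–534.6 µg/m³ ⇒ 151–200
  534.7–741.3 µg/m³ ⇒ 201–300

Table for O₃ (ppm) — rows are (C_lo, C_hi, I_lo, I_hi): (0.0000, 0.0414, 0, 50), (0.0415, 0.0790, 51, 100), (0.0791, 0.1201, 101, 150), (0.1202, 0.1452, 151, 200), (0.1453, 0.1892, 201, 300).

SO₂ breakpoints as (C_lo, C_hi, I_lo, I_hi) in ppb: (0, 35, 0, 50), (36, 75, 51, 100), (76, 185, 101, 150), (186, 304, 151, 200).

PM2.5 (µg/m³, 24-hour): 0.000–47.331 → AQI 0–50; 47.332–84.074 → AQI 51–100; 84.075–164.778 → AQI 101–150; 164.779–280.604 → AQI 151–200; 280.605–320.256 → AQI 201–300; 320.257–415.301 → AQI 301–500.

CO: row 9.844–18.966 (AQI 51–100). (100−51)·(11.489−9.844)/(18.966−9.844) + 51 = 49·1.645/9.122 + 51 ≈ 59.84 → 60.
NO₂: 1133.1 ∈ [908.1, 1276.2] ↔ index [151, 200].
151 + (1133.1−908.1)·(200−151)/(1276.2−908.1) = 151 + 225.0·49/368.1 ≈ 180.95, so AQI = 181.
PM10 350.3: bracket 294.8–411.0 → index 101–150; slope 49/116.2, offset 55.5.
AQI = 101 + 49/116.2·55.5 ≈ 124.40 ⇒ 124.
O₃: 0.1035 lies in 0.0791–0.1201, so I_lo=101, I_hi=150, C_lo=0.0791, C_hi=0.1201.
(150−101)/(0.1201−0.0791) × (0.1035−0.0791) + 101 = 49/0.0410 × 0.0244 + 101 ≈ 130.16 → 130.
SO₂: row 76–185 (AQI 101–150). (150−101)·(91−76)/(185−76) + 101 = 49·15/109 + 101 ≈ 107.74 → 108.
PM2.5 373.385: bracket 320.257–415.301 → index 301–500; slope 199/95.044, offset 53.128.
AQI = 301 + 199/95.044·53.128 ≈ 412.24 ⇒ 412.
Sub-indices: CO→60, NO₂→181, PM10→124, O₃→130, SO₂→108, PM2.5→412. Ranked high→low: 412, 181, 130, 124, 108, 60. Second-highest sub-index = 181.

181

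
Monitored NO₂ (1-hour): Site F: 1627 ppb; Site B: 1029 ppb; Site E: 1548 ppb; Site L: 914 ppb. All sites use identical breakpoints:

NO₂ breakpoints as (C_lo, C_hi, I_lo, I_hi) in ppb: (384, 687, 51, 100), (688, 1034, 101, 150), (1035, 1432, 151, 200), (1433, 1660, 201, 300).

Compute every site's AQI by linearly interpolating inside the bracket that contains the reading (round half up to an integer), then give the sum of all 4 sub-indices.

819

Site F: 1627 lies in 1433–1660, so I_lo=201, I_hi=300, C_lo=1433, C_hi=1660.
(300−201)/(1660−1433) × (1627−1433) + 201 = 99/227 × 194 + 201 ≈ 285.61 → 286.
Site B: 1029 lies in 688–1034, so I_lo=101, I_hi=150, C_lo=688, C_hi=1034.
(150−101)/(1034−688) × (1029−688) + 101 = 49/346 × 341 + 101 ≈ 149.29 → 149.
Site E 1548: bracket 1433–1660 → index 201–300; slope 99/227, offset 115.
AQI = 201 + 99/227·115 ≈ 251.15 ⇒ 251.
Site L: row 688–1034 (AQI 101–150). (150−101)·(914−688)/(1034−688) + 101 = 49·226/346 + 101 ≈ 133.01 → 133.
AQIs: Site F=286, Site B=149, Site E=251, Site L=133. Sum = 286 + 149 + 251 + 133 = 819.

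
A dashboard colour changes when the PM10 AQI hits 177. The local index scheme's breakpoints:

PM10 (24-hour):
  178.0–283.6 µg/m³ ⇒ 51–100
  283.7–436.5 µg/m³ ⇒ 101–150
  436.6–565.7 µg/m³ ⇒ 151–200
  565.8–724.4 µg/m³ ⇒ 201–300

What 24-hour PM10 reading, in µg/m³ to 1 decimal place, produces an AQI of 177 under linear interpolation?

505.1

AQI 177 lies in the 151–200 band, which corresponds to 436.6–565.7 µg/m³.
C = 436.6 + (177−151)×(565.7−436.6)/(200−151) = 436.6 + 26×129.1/49 ≈ 505.102 µg/m³ → 505.1 µg/m³ to 1 dp.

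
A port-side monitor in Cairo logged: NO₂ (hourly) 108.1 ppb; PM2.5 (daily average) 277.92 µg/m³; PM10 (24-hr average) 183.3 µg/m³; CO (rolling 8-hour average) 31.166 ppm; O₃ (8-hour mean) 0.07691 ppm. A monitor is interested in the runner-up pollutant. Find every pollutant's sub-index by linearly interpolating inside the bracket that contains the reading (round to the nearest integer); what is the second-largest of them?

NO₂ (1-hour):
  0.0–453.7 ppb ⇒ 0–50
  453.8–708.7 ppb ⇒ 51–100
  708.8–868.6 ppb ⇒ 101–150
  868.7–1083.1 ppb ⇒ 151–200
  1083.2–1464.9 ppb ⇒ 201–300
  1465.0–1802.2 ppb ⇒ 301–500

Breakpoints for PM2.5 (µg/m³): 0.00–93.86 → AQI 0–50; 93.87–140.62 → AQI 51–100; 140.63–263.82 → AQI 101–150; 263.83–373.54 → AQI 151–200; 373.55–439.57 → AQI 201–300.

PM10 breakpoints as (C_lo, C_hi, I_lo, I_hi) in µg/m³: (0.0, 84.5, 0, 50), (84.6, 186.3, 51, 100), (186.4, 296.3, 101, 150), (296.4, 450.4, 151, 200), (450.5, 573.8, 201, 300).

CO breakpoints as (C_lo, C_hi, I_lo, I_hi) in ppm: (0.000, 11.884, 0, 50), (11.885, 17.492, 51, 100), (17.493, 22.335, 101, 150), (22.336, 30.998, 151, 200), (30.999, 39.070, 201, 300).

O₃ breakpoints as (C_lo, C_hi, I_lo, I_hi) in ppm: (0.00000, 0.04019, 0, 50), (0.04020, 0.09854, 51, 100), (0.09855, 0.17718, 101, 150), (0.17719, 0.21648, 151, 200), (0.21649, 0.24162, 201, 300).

NO₂ 108.1: bracket 0.0–453.7 → index 0–50; slope 50/453.7, offset 108.1.
AQI = 0 + 50/453.7·108.1 ≈ 11.91 ⇒ 12.
PM2.5: row 263.83–373.54 (AQI 151–200). (200−151)·(277.92−263.83)/(373.54−263.83) + 151 = 49·14.09/109.71 + 151 ≈ 157.29 → 157.
PM10: 183.3 lies in 84.6–186.3, so I_lo=51, I_hi=100, C_lo=84.6, C_hi=186.3.
(100−51)/(186.3−84.6) × (183.3−84.6) + 51 = 49/101.7 × 98.7 + 51 ≈ 98.55 → 99.
CO: row 30.999–39.070 (AQI 201–300). (300−201)·(31.166−30.999)/(39.070−30.999) + 201 = 99·0.167/8.071 + 201 ≈ 203.05 → 203.
O₃: 0.07691 lies in 0.04020–0.09854, so I_lo=51, I_hi=100, C_lo=0.04020, C_hi=0.09854.
(100−51)/(0.09854−0.04020) × (0.07691−0.04020) + 51 = 49/0.05834 × 0.03671 + 51 ≈ 81.83 → 82.
Sub-indices: NO₂→12, PM2.5→157, PM10→99, CO→203, O₃→82. Ranked high→low: 203, 157, 99, 82, 12. Second-highest sub-index = 157.

157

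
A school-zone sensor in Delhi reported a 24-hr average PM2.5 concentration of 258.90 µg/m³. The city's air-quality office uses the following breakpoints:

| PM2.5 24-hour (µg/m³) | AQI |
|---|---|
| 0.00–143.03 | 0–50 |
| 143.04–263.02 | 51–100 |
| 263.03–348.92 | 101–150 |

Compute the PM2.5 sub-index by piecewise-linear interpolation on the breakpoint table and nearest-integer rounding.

98

PM2.5: row 143.04–263.02 (AQI 51–100). (100−51)·(258.90−143.04)/(263.02−143.04) + 51 = 49·115.86/119.98 + 51 ≈ 98.32 → 98.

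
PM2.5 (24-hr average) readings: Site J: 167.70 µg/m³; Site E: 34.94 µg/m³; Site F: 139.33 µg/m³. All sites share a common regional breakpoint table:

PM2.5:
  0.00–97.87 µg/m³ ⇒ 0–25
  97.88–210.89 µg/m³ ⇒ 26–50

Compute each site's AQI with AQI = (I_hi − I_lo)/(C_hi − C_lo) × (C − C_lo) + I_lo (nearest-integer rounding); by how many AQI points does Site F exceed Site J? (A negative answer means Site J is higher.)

Site J: row 97.88–210.89 (AQI 26–50). (50−26)·(167.70−97.88)/(210.89−97.88) + 26 = 24·69.82/113.01 + 26 ≈ 40.83 → 41.
Site E: 34.94 lies in 0.00–97.87, so I_lo=0, I_hi=25, C_lo=0.00, C_hi=97.87.
(25−0)/(97.87−0.00) × (34.94−0.00) + 0 = 25/97.87 × 34.94 + 0 ≈ 8.93 → 9.
Site F: 139.33 ∈ [97.88, 210.89] ↔ index [26, 50].
26 + (139.33−97.88)·(50−26)/(210.89−97.88) = 26 + 41.45·24/113.01 ≈ 34.80, so AQI = 35.
AQIs: Site J=41, Site E=9, Site F=35. Site F (35) − Site J (41) = -6.

-6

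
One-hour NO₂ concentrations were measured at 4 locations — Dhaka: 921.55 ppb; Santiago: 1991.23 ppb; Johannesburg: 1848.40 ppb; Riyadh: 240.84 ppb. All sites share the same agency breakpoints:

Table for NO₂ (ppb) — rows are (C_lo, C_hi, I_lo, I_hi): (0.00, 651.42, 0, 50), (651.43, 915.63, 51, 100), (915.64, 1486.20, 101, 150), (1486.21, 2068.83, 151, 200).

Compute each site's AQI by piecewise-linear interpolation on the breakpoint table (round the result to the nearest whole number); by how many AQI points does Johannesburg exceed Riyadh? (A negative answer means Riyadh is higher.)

163

Dhaka: 921.55 ∈ [915.64, 1486.20] ↔ index [101, 150].
101 + (921.55−915.64)·(150−101)/(1486.20−915.64) = 101 + 5.91·49/570.56 ≈ 101.51, so AQI = 102.
Santiago: row 1486.21–2068.83 (AQI 151–200). (200−151)·(1991.23−1486.21)/(2068.83−1486.21) + 151 = 49·505.02/582.62 + 151 ≈ 193.47 → 193.
Johannesburg: 1848.40 ∈ [1486.21, 2068.83] ↔ index [151, 200].
151 + (1848.40−1486.21)·(200−151)/(2068.83−1486.21) = 151 + 362.19·49/582.62 ≈ 181.46, so AQI = 181.
Riyadh: row 0.00–651.42 (AQI 0–50). (50−0)·(240.84−0.00)/(651.42−0.00) + 0 = 50·240.84/651.42 + 0 ≈ 18.49 → 18.
AQIs: Dhaka=102, Santiago=193, Johannesburg=181, Riyadh=18. Johannesburg (181) − Riyadh (18) = 163.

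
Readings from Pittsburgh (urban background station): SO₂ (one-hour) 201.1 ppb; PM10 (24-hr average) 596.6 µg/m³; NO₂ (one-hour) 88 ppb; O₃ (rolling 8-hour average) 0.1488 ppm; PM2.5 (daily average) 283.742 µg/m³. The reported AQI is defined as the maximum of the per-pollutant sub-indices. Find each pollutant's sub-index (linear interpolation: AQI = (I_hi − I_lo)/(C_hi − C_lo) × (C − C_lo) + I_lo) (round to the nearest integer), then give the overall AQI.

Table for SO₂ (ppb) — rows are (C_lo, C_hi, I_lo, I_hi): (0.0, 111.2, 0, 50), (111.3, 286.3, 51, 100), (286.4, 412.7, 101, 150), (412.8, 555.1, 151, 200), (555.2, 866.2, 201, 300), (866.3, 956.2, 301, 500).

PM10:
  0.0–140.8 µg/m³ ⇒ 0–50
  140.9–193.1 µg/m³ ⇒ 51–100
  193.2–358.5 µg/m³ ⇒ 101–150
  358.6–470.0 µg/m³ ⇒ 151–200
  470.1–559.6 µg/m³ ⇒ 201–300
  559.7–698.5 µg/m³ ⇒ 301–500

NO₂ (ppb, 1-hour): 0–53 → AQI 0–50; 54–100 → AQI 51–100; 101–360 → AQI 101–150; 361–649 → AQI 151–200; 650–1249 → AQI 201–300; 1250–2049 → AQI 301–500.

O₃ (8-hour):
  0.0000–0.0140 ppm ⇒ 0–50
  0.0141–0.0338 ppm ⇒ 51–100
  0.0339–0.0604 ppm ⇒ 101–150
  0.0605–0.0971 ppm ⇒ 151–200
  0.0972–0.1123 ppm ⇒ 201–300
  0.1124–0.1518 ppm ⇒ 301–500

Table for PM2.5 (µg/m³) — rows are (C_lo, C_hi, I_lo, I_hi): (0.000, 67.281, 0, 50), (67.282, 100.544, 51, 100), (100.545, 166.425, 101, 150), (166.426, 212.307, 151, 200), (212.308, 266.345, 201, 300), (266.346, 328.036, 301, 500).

485

SO₂: row 111.3–286.3 (AQI 51–100). (100−51)·(201.1−111.3)/(286.3−111.3) + 51 = 49·89.8/175.0 + 51 ≈ 76.14 → 76.
PM10: 596.6 lies in 559.7–698.5, so I_lo=301, I_hi=500, C_lo=559.7, C_hi=698.5.
(500−301)/(698.5−559.7) × (596.6−559.7) + 301 = 199/138.8 × 36.9 + 301 ≈ 353.90 → 354.
NO₂: 88 ∈ [54, 100] ↔ index [51, 100].
51 + (88−54)·(100−51)/(100−54) = 51 + 34·49/46 ≈ 87.22, so AQI = 87.
O₃: 0.1488 lies in 0.1124–0.1518, so I_lo=301, I_hi=500, C_lo=0.1124, C_hi=0.1518.
(500−301)/(0.1518−0.1124) × (0.1488−0.1124) + 301 = 199/0.0394 × 0.0364 + 301 ≈ 484.85 → 485.
PM2.5: row 266.346–328.036 (AQI 301–500). (500−301)·(283.742−266.346)/(328.036−266.346) + 301 = 199·17.396/61.690 + 301 ≈ 357.12 → 357.
Sub-indices: SO₂→76, PM10→354, NO₂→87, O₃→485, PM2.5→357. Overall AQI = max = 485; dominant pollutant is O₃.
AQI 485: Hazardous.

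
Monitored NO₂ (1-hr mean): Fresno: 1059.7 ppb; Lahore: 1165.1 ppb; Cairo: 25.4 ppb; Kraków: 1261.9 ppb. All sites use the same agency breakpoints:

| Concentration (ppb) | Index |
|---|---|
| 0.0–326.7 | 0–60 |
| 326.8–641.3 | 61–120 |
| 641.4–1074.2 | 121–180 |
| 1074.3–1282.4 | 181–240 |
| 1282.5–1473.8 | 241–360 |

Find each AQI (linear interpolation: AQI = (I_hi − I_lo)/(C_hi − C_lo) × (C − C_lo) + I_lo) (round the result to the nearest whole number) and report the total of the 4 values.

Fresno 1059.7: bracket 641.4–1074.2 → index 121–180; slope 59/432.8, offset 418.3.
AQI = 121 + 59/432.8·418.3 ≈ 178.02 ⇒ 178.
Lahore: 1165.1 ∈ [1074.3, 1282.4] ↔ index [181, 240].
181 + (1165.1−1074.3)·(240−181)/(1282.4−1074.3) = 181 + 90.8·59/208.1 ≈ 206.74, so AQI = 207.
Cairo 25.4: bracket 0.0–326.7 → index 0–60; slope 60/326.7, offset 25.4.
AQI = 0 + 60/326.7·25.4 ≈ 4.66 ⇒ 5.
Kraków: 1261.9 lies in 1074.3–1282.4, so I_lo=181, I_hi=240, C_lo=1074.3, C_hi=1282.4.
(240−181)/(1282.4−1074.3) × (1261.9−1074.3) + 181 = 59/208.1 × 187.6 + 181 ≈ 234.19 → 234.
AQIs: Fresno=178, Lahore=207, Cairo=5, Kraków=234. Sum = 178 + 207 + 5 + 234 = 624.

624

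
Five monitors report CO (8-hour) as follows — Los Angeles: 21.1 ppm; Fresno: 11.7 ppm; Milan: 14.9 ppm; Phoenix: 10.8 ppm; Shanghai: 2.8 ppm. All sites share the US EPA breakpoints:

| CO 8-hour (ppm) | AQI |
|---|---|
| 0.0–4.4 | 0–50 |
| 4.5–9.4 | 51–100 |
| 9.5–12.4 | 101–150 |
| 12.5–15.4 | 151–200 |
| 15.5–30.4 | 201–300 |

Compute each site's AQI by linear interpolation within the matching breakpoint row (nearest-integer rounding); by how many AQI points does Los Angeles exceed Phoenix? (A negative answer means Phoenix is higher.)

Los Angeles: 21.1 lies in 15.5–30.4, so I_lo=201, I_hi=300, C_lo=15.5, C_hi=30.4.
(300−201)/(30.4−15.5) × (21.1−15.5) + 201 = 99/14.9 × 5.6 + 201 ≈ 238.21 → 238.
Fresno: row 9.5–12.4 (AQI 101–150). (150−101)·(11.7−9.5)/(12.4−9.5) + 101 = 49·2.2/2.9 + 101 ≈ 138.17 → 138.
Milan: row 12.5–15.4 (AQI 151–200). (200−151)·(14.9−12.5)/(15.4−12.5) + 151 = 49·2.4/2.9 + 151 ≈ 191.55 → 192.
Phoenix: row 9.5–12.4 (AQI 101–150). (150−101)·(10.8−9.5)/(12.4−9.5) + 101 = 49·1.3/2.9 + 101 ≈ 122.97 → 123.
Shanghai: 2.8 ∈ [0.0, 4.4] ↔ index [0, 50].
0 + (2.8−0.0)·(50−0)/(4.4−0.0) = 0 + 2.8·50/4.4 ≈ 31.82, so AQI = 32.
AQIs: Los Angeles=238, Fresno=138, Milan=192, Phoenix=123, Shanghai=32. Los Angeles (238) − Phoenix (123) = 115.

115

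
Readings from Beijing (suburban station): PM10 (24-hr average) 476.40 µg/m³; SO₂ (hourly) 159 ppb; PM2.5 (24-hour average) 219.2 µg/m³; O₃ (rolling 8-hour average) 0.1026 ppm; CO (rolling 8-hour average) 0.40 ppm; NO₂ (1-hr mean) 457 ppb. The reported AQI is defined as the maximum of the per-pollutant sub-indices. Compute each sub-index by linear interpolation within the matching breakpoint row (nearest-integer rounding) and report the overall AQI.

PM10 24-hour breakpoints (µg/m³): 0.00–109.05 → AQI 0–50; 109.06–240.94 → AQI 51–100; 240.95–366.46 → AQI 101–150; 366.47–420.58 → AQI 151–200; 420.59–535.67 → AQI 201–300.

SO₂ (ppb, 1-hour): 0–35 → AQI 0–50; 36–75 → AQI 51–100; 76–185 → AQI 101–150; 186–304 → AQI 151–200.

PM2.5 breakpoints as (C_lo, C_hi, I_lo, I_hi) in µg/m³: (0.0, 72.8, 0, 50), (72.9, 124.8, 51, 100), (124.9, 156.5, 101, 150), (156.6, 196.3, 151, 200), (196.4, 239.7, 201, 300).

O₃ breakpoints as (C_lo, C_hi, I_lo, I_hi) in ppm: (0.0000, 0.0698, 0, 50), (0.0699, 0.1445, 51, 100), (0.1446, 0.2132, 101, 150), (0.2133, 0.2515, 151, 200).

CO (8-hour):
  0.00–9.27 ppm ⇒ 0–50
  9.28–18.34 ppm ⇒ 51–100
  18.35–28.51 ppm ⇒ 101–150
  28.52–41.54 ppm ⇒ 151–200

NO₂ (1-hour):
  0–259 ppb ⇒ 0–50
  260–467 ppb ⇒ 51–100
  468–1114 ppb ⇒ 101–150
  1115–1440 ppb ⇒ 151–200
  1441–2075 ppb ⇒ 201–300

253

PM10: row 420.59–535.67 (AQI 201–300). (300−201)·(476.40−420.59)/(535.67−420.59) + 201 = 99·55.81/115.08 + 201 ≈ 249.01 → 249.
SO₂: row 76–185 (AQI 101–150). (150−101)·(159−76)/(185−76) + 101 = 49·83/109 + 101 ≈ 138.31 → 138.
PM2.5 219.2: bracket 196.4–239.7 → index 201–300; slope 99/43.3, offset 22.8.
AQI = 201 + 99/43.3·22.8 ≈ 253.13 ⇒ 253.
O₃ 0.1026: bracket 0.0699–0.1445 → index 51–100; slope 49/0.0746, offset 0.0327.
AQI = 51 + 49/0.0746·0.0327 ≈ 72.48 ⇒ 72.
CO: 0.40 ∈ [0.00, 9.27] ↔ index [0, 50].
0 + (0.40−0.00)·(50−0)/(9.27−0.00) = 0 + 0.40·50/9.27 ≈ 2.16, so AQI = 2.
NO₂: row 260–467 (AQI 51–100). (100−51)·(457−260)/(467−260) + 51 = 49·197/207 + 51 ≈ 97.63 → 98.
Sub-indices: PM10→249, SO₂→138, PM2.5→253, O₃→72, CO→2, NO₂→98. Overall AQI = max = 253; dominant pollutant is PM2.5.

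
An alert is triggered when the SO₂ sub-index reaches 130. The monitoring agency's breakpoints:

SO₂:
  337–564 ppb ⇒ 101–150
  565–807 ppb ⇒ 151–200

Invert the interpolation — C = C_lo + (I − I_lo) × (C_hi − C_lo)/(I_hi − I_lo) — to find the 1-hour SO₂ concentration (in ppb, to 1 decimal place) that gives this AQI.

AQI 130 lies in the 101–150 band, which corresponds to 337–564 ppb.
C = 337 + (130−101)×(564−337)/(150−101) = 337 + 29×227/49 ≈ 471.347 ppb → 471.3 ppb to 1 dp.

471.3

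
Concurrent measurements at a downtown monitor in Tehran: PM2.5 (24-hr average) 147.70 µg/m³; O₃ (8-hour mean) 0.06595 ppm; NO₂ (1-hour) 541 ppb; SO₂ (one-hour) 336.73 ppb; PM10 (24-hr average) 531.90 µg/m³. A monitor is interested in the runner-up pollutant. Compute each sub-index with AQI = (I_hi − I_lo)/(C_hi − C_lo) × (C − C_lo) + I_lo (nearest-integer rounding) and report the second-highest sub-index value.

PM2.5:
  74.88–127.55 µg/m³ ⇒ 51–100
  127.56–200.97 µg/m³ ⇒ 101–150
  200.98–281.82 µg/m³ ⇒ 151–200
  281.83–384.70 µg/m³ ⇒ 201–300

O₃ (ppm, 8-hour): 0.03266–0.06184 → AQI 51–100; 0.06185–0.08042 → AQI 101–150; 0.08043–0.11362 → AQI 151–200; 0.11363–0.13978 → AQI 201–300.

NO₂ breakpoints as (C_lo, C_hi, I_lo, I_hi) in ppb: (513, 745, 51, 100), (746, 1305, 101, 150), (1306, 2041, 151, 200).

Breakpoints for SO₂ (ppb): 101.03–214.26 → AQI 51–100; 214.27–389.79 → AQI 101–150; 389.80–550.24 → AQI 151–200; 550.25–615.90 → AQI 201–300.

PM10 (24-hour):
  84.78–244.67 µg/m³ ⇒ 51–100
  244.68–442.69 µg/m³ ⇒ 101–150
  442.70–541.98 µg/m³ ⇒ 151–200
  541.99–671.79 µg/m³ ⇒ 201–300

PM2.5: 147.70 lies in 127.56–200.97, so I_lo=101, I_hi=150, C_lo=127.56, C_hi=200.97.
(150−101)/(200.97−127.56) × (147.70−127.56) + 101 = 49/73.41 × 20.14 + 101 ≈ 114.44 → 114.
O₃: 0.06595 lies in 0.06185–0.08042, so I_lo=101, I_hi=150, C_lo=0.06185, C_hi=0.08042.
(150−101)/(0.08042−0.06185) × (0.06595−0.06185) + 101 = 49/0.01857 × 0.00410 + 101 ≈ 111.82 → 112.
NO₂ 541: bracket 513–745 → index 51–100; slope 49/232, offset 28.
AQI = 51 + 49/232·28 ≈ 56.91 ⇒ 57.
SO₂ 336.73: bracket 214.27–389.79 → index 101–150; slope 49/175.52, offset 122.46.
AQI = 101 + 49/175.52·122.46 ≈ 135.19 ⇒ 135.
PM10: row 442.70–541.98 (AQI 151–200). (200−151)·(531.90−442.70)/(541.98−442.70) + 151 = 49·89.20/99.28 + 151 ≈ 195.02 → 195.
Sub-indices: PM2.5→114, O₃→112, NO₂→57, SO₂→135, PM10→195. Ranked high→low: 195, 135, 114, 112, 57. Second-highest sub-index = 135.

135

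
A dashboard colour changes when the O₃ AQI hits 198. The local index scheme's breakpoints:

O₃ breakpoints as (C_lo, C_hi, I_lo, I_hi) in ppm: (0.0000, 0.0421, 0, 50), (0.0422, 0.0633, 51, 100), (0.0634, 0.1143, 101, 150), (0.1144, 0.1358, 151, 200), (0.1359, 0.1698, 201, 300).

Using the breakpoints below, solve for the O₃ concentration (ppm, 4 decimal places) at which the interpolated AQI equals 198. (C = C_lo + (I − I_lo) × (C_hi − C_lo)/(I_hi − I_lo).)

0.1349

AQI 198 lies in the 151–200 band, which corresponds to 0.1144–0.1358 ppm.
C = 0.1144 + (198−151)×(0.1358−0.1144)/(200−151) = 0.1144 + 47×0.0214/49 ≈ 0.134927 ppm → 0.1349 ppm to 4 dp.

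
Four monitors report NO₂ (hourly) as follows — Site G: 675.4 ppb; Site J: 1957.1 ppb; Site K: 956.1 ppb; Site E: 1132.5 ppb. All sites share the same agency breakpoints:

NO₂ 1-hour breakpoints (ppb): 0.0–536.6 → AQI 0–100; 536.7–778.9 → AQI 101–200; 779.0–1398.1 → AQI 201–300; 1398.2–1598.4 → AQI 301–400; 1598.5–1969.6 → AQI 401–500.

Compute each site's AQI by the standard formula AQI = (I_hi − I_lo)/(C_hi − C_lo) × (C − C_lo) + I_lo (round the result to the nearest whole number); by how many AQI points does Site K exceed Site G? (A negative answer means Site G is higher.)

71

Site G 675.4: bracket 536.7–778.9 → index 101–200; slope 99/242.2, offset 138.7.
AQI = 101 + 99/242.2·138.7 ≈ 157.69 ⇒ 158.
Site J: row 1598.5–1969.6 (AQI 401–500). (500−401)·(1957.1−1598.5)/(1969.6−1598.5) + 401 = 99·358.6/371.1 + 401 ≈ 496.67 → 497.
Site K: 956.1 lies in 779.0–1398.1, so I_lo=201, I_hi=300, C_lo=779.0, C_hi=1398.1.
(300−201)/(1398.1−779.0) × (956.1−779.0) + 201 = 99/619.1 × 177.1 + 201 ≈ 229.32 → 229.
Site E: row 779.0–1398.1 (AQI 201–300). (300−201)·(1132.5−779.0)/(1398.1−779.0) + 201 = 99·353.5/619.1 + 201 ≈ 257.53 → 258.
AQIs: Site G=158, Site J=497, Site K=229, Site E=258. Site K (229) − Site G (158) = 71.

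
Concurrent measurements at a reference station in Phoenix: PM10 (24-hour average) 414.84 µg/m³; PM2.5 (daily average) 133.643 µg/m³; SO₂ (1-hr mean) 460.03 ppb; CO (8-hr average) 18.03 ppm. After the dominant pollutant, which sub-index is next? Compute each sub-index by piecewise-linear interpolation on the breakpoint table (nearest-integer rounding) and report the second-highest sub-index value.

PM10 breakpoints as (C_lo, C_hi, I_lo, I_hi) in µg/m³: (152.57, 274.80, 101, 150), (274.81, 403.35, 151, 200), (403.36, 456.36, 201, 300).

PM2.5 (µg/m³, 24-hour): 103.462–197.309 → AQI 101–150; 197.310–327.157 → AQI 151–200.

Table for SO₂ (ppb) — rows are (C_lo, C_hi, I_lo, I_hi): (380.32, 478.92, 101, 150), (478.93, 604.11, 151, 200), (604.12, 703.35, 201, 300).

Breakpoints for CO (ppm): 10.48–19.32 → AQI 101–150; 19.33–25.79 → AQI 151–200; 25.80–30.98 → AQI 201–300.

PM10: 414.84 lies in 403.36–456.36, so I_lo=201, I_hi=300, C_lo=403.36, C_hi=456.36.
(300−201)/(456.36−403.36) × (414.84−403.36) + 201 = 99/53.00 × 11.48 + 201 ≈ 222.44 → 222.
PM2.5 133.643: bracket 103.462–197.309 → index 101–150; slope 49/93.847, offset 30.181.
AQI = 101 + 49/93.847·30.181 ≈ 116.76 ⇒ 117.
SO₂: 460.03 ∈ [380.32, 478.92] ↔ index [101, 150].
101 + (460.03−380.32)·(150−101)/(478.92−380.32) = 101 + 79.71·49/98.60 ≈ 140.61, so AQI = 141.
CO: row 10.48–19.32 (AQI 101–150). (150−101)·(18.03−10.48)/(19.32−10.48) + 101 = 49·7.55/8.84 + 101 ≈ 142.85 → 143.
Sub-indices: PM10→222, PM2.5→117, SO₂→141, CO→143. Ranked high→low: 222, 143, 141, 117. Second-highest sub-index = 143.

143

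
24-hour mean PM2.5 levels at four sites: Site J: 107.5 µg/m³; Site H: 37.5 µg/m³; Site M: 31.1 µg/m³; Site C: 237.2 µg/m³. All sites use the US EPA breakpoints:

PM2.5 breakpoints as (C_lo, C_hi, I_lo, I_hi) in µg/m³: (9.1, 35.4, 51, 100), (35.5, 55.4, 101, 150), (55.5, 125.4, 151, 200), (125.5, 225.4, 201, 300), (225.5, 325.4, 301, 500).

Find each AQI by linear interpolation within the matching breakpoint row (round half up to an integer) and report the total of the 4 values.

Site J: row 55.5–125.4 (AQI 151–200). (200−151)·(107.5−55.5)/(125.4−55.5) + 151 = 49·52.0/69.9 + 151 ≈ 187.45 → 187.
Site H 37.5: bracket 35.5–55.4 → index 101–150; slope 49/19.9, offset 2.0.
AQI = 101 + 49/19.9·2.0 ≈ 105.92 ⇒ 106.
Site M: 31.1 lies in 9.1–35.4, so I_lo=51, I_hi=100, C_lo=9.1, C_hi=35.4.
(100−51)/(35.4−9.1) × (31.1−9.1) + 51 = 49/26.3 × 22.0 + 51 ≈ 91.99 → 92.
Site C: 237.2 lies in 225.5–325.4, so I_lo=301, I_hi=500, C_lo=225.5, C_hi=325.4.
(500−301)/(325.4−225.5) × (237.2−225.5) + 301 = 199/99.9 × 11.7 + 301 ≈ 324.31 → 324.
AQIs: Site J=187, Site H=106, Site M=92, Site C=324. Sum = 187 + 106 + 92 + 324 = 709.

709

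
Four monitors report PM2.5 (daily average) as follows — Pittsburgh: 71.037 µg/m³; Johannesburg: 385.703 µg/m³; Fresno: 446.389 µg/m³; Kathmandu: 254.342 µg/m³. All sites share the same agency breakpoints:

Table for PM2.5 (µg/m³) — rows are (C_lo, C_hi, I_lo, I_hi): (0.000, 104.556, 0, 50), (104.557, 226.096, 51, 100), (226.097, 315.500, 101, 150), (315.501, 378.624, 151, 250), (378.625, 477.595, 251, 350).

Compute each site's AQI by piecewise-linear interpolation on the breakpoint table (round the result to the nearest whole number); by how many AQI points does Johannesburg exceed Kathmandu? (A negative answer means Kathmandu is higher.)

142

Pittsburgh: 71.037 ∈ [0.000, 104.556] ↔ index [0, 50].
0 + (71.037−0.000)·(50−0)/(104.556−0.000) = 0 + 71.037·50/104.556 ≈ 33.97, so AQI = 34.
Johannesburg: 385.703 lies in 378.625–477.595, so I_lo=251, I_hi=350, C_lo=378.625, C_hi=477.595.
(350−251)/(477.595−378.625) × (385.703−378.625) + 251 = 99/98.970 × 7.078 + 251 ≈ 258.08 → 258.
Fresno: 446.389 ∈ [378.625, 477.595] ↔ index [251, 350].
251 + (446.389−378.625)·(350−251)/(477.595−378.625) = 251 + 67.764·99/98.970 ≈ 318.78, so AQI = 319.
Kathmandu 254.342: bracket 226.097–315.500 → index 101–150; slope 49/89.403, offset 28.245.
AQI = 101 + 49/89.403·28.245 ≈ 116.48 ⇒ 116.
AQIs: Pittsburgh=34, Johannesburg=258, Fresno=319, Kathmandu=116. Johannesburg (258) − Kathmandu (116) = 142.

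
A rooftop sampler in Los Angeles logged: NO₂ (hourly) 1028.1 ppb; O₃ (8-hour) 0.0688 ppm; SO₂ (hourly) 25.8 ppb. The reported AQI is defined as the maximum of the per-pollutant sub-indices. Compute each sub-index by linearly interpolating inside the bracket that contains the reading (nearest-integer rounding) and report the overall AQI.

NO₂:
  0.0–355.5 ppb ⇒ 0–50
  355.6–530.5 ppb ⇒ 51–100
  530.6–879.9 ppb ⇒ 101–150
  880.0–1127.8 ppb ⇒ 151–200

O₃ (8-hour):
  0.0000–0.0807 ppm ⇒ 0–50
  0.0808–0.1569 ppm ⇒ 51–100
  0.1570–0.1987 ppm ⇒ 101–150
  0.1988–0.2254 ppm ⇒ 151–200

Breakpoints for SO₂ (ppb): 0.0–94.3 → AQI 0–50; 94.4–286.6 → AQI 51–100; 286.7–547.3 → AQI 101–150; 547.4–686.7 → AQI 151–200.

180

NO₂ 1028.1: bracket 880.0–1127.8 → index 151–200; slope 49/247.8, offset 148.1.
AQI = 151 + 49/247.8·148.1 ≈ 180.29 ⇒ 180.
O₃: row 0.0000–0.0807 (AQI 0–50). (50−0)·(0.0688−0.0000)/(0.0807−0.0000) + 0 = 50·0.0688/0.0807 + 0 ≈ 42.63 → 43.
SO₂: row 0.0–94.3 (AQI 0–50). (50−0)·(25.8−0.0)/(94.3−0.0) + 0 = 50·25.8/94.3 + 0 ≈ 13.68 → 14.
Sub-indices: NO₂→180, O₃→43, SO₂→14. Overall AQI = max = 180; dominant pollutant is NO₂.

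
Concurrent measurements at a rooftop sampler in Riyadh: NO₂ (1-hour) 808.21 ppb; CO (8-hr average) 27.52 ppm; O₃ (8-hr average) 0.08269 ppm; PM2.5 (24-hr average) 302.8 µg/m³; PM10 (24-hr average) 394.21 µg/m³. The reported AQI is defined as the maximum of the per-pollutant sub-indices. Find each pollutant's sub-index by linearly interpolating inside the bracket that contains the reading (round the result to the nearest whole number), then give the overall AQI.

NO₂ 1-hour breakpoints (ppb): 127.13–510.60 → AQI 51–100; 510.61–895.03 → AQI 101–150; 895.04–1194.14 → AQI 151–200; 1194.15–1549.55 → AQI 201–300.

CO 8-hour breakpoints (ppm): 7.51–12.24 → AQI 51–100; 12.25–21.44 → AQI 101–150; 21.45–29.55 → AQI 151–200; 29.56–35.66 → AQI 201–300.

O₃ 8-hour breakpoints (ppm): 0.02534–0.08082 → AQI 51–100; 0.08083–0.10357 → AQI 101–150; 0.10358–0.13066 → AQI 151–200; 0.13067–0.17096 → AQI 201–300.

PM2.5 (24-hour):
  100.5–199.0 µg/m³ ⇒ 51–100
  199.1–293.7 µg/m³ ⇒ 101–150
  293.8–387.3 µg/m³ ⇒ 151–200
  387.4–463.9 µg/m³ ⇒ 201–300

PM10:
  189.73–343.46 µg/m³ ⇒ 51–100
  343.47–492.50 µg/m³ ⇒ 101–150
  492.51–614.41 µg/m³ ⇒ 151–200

188

NO₂: row 510.61–895.03 (AQI 101–150). (150−101)·(808.21−510.61)/(895.03−510.61) + 101 = 49·297.60/384.42 + 101 ≈ 138.93 → 139.
CO: 27.52 lies in 21.45–29.55, so I_lo=151, I_hi=200, C_lo=21.45, C_hi=29.55.
(200−151)/(29.55−21.45) × (27.52−21.45) + 151 = 49/8.10 × 6.07 + 151 ≈ 187.72 → 188.
O₃: row 0.08083–0.10357 (AQI 101–150). (150−101)·(0.08269−0.08083)/(0.10357−0.08083) + 101 = 49·0.00186/0.02274 + 101 ≈ 105.01 → 105.
PM2.5 302.8: bracket 293.8–387.3 → index 151–200; slope 49/93.5, offset 9.0.
AQI = 151 + 49/93.5·9.0 ≈ 155.72 ⇒ 156.
PM10: row 343.47–492.50 (AQI 101–150). (150−101)·(394.21−343.47)/(492.50−343.47) + 101 = 49·50.74/149.03 + 101 ≈ 117.68 → 118.
Sub-indices: NO₂→139, CO→188, O₃→105, PM2.5→156, PM10→118. Overall AQI = max = 188; dominant pollutant is CO.
AQI 188: Unhealthy.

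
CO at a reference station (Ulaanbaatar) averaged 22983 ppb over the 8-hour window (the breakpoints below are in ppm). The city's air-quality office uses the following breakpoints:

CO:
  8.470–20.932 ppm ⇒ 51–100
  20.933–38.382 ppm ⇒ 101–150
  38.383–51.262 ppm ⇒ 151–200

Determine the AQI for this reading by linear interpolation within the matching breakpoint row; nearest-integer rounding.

Convert: 22983 ppb = 22.983 ppm.
CO 22.983: bracket 20.933–38.382 → index 101–150; slope 49/17.449, offset 2.050.
AQI = 101 + 49/17.449·2.050 ≈ 106.76 ⇒ 107.

107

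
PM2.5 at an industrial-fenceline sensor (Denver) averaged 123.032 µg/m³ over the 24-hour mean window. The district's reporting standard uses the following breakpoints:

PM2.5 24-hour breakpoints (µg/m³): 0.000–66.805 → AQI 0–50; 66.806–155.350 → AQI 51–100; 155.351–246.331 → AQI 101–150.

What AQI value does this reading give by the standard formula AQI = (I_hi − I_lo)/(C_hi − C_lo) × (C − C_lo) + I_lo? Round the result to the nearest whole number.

PM2.5 123.032: bracket 66.806–155.350 → index 51–100; slope 49/88.544, offset 56.226.
AQI = 51 + 49/88.544·56.226 ≈ 82.12 ⇒ 82.

82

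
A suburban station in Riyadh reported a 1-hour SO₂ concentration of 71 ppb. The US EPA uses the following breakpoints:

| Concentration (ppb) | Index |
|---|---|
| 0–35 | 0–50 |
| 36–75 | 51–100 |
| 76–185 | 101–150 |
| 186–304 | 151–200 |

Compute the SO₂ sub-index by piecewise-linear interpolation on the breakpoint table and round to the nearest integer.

95

SO₂ 71: bracket 36–75 → index 51–100; slope 49/39, offset 35.
AQI = 51 + 49/39·35 ≈ 94.97 ⇒ 95.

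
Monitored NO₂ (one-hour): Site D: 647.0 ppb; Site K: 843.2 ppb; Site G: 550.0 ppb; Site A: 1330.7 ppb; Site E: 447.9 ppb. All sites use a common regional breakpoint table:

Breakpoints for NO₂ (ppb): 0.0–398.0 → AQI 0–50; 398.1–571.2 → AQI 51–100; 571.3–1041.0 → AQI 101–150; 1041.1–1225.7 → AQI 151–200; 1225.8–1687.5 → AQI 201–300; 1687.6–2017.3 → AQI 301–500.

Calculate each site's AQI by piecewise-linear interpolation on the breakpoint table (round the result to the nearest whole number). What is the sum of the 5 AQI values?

620

Site D 647.0: bracket 571.3–1041.0 → index 101–150; slope 49/469.7, offset 75.7.
AQI = 101 + 49/469.7·75.7 ≈ 108.90 ⇒ 109.
Site K: row 571.3–1041.0 (AQI 101–150). (150−101)·(843.2−571.3)/(1041.0−571.3) + 101 = 49·271.9/469.7 + 101 ≈ 129.37 → 129.
Site G: 550.0 lies in 398.1–571.2, so I_lo=51, I_hi=100, C_lo=398.1, C_hi=571.2.
(100−51)/(571.2−398.1) × (550.0−398.1) + 51 = 49/173.1 × 151.9 + 51 ≈ 94.00 → 94.
Site A: row 1225.8–1687.5 (AQI 201–300). (300−201)·(1330.7−1225.8)/(1687.5−1225.8) + 201 = 99·104.9/461.7 + 201 ≈ 223.49 → 223.
Site E: 447.9 ∈ [398.1, 571.2] ↔ index [51, 100].
51 + (447.9−398.1)·(100−51)/(571.2−398.1) = 51 + 49.8·49/173.1 ≈ 65.10, so AQI = 65.
AQIs: Site D=109, Site K=129, Site G=94, Site A=223, Site E=65. Sum = 109 + 129 + 94 + 223 + 65 = 620.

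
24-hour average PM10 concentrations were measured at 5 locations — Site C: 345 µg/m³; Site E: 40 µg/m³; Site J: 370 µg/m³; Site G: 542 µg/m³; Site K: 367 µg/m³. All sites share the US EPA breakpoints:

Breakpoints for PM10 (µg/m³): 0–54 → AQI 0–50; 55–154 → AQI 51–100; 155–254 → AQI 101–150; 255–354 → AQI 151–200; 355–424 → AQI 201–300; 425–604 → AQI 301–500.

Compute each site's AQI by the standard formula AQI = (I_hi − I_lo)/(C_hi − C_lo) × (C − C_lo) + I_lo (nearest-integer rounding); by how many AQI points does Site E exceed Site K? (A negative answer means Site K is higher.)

-181

Site C: 345 lies in 255–354, so I_lo=151, I_hi=200, C_lo=255, C_hi=354.
(200−151)/(354−255) × (345−255) + 151 = 49/99 × 90 + 151 ≈ 195.55 → 196.
Site E: 40 ∈ [0, 54] ↔ index [0, 50].
0 + (40−0)·(50−0)/(54−0) = 0 + 40·50/54 ≈ 37.04, so AQI = 37.
Site J 370: bracket 355–424 → index 201–300; slope 99/69, offset 15.
AQI = 201 + 99/69·15 ≈ 222.52 ⇒ 223.
Site G: row 425–604 (AQI 301–500). (500−301)·(542−425)/(604−425) + 301 = 199·117/179 + 301 ≈ 431.07 → 431.
Site K: 367 ∈ [355, 424] ↔ index [201, 300].
201 + (367−355)·(300−201)/(424−355) = 201 + 12·99/69 ≈ 218.22, so AQI = 218.
AQIs: Site C=196, Site E=37, Site J=223, Site G=431, Site K=218. Site E (37) − Site K (218) = -181.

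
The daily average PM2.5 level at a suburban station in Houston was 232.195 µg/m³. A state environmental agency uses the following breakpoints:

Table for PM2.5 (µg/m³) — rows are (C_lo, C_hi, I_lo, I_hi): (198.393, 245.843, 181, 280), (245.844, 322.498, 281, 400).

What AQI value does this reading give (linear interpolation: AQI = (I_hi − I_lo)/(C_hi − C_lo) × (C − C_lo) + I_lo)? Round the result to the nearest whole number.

PM2.5: 232.195 ∈ [198.393, 245.843] ↔ index [181, 280].
181 + (232.195−198.393)·(280−181)/(245.843−198.393) = 181 + 33.802·99/47.450 ≈ 251.52, so AQI = 252.

252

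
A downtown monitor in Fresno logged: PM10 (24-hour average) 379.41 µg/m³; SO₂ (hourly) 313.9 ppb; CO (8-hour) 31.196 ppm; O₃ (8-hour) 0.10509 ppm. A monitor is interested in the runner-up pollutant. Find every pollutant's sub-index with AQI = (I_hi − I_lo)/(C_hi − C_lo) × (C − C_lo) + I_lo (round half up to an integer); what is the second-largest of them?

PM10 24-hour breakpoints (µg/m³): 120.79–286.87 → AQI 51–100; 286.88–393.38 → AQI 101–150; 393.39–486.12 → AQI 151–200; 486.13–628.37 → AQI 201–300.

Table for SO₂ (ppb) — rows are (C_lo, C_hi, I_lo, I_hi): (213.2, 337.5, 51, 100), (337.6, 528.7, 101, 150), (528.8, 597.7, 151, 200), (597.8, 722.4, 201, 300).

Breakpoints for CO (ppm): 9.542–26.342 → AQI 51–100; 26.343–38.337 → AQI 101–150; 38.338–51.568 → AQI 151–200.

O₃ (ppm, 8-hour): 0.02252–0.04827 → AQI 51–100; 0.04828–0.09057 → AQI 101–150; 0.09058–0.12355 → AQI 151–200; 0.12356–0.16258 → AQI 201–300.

PM10 379.41: bracket 286.88–393.38 → index 101–150; slope 49/106.50, offset 92.53.
AQI = 101 + 49/106.50·92.53 ≈ 143.57 ⇒ 144.
SO₂: 313.9 lies in 213.2–337.5, so I_lo=51, I_hi=100, C_lo=213.2, C_hi=337.5.
(100−51)/(337.5−213.2) × (313.9−213.2) + 51 = 49/124.3 × 100.7 + 51 ≈ 90.70 → 91.
CO: 31.196 ∈ [26.343, 38.337] ↔ index [101, 150].
101 + (31.196−26.343)·(150−101)/(38.337−26.343) = 101 + 4.853·49/11.994 ≈ 120.83, so AQI = 121.
O₃: 0.10509 ∈ [0.09058, 0.12355] ↔ index [151, 200].
151 + (0.10509−0.09058)·(200−151)/(0.12355−0.09058) = 151 + 0.01451·49/0.03297 ≈ 172.56, so AQI = 173.
Sub-indices: PM10→144, SO₂→91, CO→121, O₃→173. Ranked high→low: 173, 144, 121, 91. Second-highest sub-index = 144.

144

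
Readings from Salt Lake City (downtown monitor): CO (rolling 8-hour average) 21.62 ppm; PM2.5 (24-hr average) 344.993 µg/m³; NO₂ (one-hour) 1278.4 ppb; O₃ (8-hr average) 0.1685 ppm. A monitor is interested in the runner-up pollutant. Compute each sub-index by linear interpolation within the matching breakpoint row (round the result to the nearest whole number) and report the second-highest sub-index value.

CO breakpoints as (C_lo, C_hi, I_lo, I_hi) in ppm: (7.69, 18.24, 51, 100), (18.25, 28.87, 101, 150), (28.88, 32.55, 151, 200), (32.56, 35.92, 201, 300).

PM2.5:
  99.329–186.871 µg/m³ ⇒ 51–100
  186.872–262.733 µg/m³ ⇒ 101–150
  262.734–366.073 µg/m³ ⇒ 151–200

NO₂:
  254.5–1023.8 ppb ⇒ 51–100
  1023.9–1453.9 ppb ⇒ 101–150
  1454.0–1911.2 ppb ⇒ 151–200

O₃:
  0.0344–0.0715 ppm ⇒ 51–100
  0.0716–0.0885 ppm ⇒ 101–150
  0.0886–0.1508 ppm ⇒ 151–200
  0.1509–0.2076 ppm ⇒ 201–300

190

CO: 21.62 lies in 18.25–28.87, so I_lo=101, I_hi=150, C_lo=18.25, C_hi=28.87.
(150−101)/(28.87−18.25) × (21.62−18.25) + 101 = 49/10.62 × 3.37 + 101 ≈ 116.55 → 117.
PM2.5: 344.993 lies in 262.734–366.073, so I_lo=151, I_hi=200, C_lo=262.734, C_hi=366.073.
(200−151)/(366.073−262.734) × (344.993−262.734) + 151 = 49/103.339 × 82.259 + 151 ≈ 190.00 → 190.
NO₂: 1278.4 lies in 1023.9–1453.9, so I_lo=101, I_hi=150, C_lo=1023.9, C_hi=1453.9.
(150−101)/(1453.9−1023.9) × (1278.4−1023.9) + 101 = 49/430.0 × 254.5 + 101 ≈ 130.00 → 130.
O₃: 0.1685 ∈ [0.1509, 0.2076] ↔ index [201, 300].
201 + (0.1685−0.1509)·(300−201)/(0.2076−0.1509) = 201 + 0.0176·99/0.0567 ≈ 231.73, so AQI = 232.
Sub-indices: CO→117, PM2.5→190, NO₂→130, O₃→232. Ranked high→low: 232, 190, 130, 117. Second-highest sub-index = 190.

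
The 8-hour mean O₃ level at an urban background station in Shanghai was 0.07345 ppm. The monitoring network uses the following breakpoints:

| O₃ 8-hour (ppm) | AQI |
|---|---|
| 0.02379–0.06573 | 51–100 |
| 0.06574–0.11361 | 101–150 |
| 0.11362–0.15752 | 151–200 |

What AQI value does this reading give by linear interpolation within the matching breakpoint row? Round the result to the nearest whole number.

109

O₃: 0.07345 ∈ [0.06574, 0.11361] ↔ index [101, 150].
101 + (0.07345−0.06574)·(150−101)/(0.11361−0.06574) = 101 + 0.00771·49/0.04787 ≈ 108.89, so AQI = 109.
AQI 109 falls in the Unhealthy for Sensitive Groups category.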